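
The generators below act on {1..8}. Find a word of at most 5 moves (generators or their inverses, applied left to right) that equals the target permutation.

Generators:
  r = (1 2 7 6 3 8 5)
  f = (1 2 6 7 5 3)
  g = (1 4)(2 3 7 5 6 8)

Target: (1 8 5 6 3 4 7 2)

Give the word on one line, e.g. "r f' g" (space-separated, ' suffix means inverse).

f g' r g g

  after f: (1 2 6 7 5 3)
  after g': (1 8 6 3 4)(2 5)
  after r: (1 5 7 6 8 3 4 2)
  after g: (1 6 2 4 3)(7 8)
  after g: (1 8 5 6 3 4 7 2)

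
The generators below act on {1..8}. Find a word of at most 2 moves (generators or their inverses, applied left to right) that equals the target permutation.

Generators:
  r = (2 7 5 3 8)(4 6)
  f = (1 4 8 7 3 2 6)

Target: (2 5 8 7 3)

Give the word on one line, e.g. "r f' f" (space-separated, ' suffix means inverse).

r r

  after r: (2 7 5 3 8)(4 6)
  after r: (2 5 8 7 3)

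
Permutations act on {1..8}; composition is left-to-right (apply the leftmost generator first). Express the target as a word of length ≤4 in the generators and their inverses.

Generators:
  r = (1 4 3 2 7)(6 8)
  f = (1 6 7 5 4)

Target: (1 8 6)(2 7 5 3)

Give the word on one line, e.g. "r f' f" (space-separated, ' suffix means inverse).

f r

  after f: (1 6 7 5 4)
  after r: (1 8 6)(2 7 5 3)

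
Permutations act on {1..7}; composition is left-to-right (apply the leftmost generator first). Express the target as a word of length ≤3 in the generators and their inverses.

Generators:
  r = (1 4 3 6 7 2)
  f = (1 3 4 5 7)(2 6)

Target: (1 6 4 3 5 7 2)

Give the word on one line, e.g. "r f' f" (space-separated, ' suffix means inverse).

  after r': (1 2 7 6 3 4)
  after f: (1 6 4 3 5 7 2)

r' f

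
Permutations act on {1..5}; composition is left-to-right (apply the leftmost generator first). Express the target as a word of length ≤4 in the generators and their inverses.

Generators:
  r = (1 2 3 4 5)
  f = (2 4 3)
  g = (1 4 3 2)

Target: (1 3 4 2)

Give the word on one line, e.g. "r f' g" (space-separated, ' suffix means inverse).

  after g: (1 4 3 2)
  after f: (1 3 4 2)

g f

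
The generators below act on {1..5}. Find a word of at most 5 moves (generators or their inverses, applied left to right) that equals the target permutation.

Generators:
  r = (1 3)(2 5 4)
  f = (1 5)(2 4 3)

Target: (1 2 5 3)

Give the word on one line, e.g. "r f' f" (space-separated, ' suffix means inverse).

  after r: (1 3)(2 5 4)
  after f': (1 4 3 5 2)
  after f': (1 2 5 3)

r f' f'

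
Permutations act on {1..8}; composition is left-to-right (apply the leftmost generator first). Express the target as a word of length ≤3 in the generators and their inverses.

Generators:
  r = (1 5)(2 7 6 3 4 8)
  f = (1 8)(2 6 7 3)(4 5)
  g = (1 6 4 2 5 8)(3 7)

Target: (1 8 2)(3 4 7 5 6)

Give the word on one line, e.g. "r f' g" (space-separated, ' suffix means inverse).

r' g

  after r': (1 5)(2 8 4 3 6 7)
  after g: (1 8 2)(3 4 7 5 6)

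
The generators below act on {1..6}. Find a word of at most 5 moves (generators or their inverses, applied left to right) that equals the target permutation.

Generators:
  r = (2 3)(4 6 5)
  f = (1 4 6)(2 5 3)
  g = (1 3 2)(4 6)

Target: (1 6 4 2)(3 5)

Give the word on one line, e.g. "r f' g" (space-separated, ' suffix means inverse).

r' g f' g' r'

  after r': (2 3)(4 5 6)
  after g: (1 3)(4 5)
  after f': (1 5)(2 3 6 4)
  after g': (1 5 2)(3 4)
  after r': (1 6 4 2)(3 5)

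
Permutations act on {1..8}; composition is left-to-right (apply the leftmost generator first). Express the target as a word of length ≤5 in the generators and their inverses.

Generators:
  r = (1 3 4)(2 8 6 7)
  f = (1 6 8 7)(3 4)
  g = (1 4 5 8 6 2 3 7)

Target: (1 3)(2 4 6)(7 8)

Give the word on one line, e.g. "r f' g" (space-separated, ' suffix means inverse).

  after r': (1 4 3)(2 7 6 8)
  after f: (1 3 6 7 8 2)
  after r: (1 4)(2 3 7 6)
  after f: (1 3)(2 4 6)(7 8)

r' f r f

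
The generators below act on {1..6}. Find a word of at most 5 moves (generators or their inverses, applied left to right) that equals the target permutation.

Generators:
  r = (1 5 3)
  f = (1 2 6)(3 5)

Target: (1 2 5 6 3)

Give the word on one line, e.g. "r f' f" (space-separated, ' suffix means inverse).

  after f': (1 6 2)(3 5)
  after r: (1 6 2 5)
  after f': (1 2 3 5 6)
  after r: (1 2)(5 6)
  after r: (1 2 5 6 3)

f' r f' r r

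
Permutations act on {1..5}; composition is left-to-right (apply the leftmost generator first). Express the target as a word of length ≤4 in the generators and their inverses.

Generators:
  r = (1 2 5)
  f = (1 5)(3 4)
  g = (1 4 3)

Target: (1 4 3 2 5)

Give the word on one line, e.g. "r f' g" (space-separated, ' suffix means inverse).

  after g: (1 4 3)
  after r: (1 4 3 2 5)

g r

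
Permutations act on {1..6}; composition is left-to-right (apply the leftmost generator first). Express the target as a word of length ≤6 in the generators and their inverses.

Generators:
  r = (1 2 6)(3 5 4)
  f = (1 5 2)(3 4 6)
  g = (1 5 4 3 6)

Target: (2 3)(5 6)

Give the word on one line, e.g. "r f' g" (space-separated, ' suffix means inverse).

  after f: (1 5 2)(3 4 6)
  after r: (1 4)(5 6)
  after r: (1 3 5)(2 6 4)
  after f': (1 6 3)(2 4 5)
  after r: (2 3)(5 6)

f r r f' r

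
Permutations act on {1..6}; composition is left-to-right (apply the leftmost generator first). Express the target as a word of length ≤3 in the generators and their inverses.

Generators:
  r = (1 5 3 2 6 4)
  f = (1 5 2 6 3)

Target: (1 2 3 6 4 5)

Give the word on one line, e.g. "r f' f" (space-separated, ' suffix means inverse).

  after r: (1 5 3 2 6 4)
  after f: (1 2 3 6 4 5)

r f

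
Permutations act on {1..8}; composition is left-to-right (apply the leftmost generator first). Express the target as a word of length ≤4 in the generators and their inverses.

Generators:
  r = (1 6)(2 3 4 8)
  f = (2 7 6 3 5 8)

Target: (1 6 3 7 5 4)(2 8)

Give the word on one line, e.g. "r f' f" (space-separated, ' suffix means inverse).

  after r': (1 6)(2 8 4 3)
  after f': (1 7 2 5 3 8 4 6)
  after r: (1 7 3 2 5 4)
  after f: (1 6 3 7 5 4)(2 8)

r' f' r f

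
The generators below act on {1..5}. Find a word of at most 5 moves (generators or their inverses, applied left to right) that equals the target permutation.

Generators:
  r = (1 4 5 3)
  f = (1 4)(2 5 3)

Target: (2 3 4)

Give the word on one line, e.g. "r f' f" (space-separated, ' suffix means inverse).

f' r' f' f'

  after f': (1 4)(2 3 5)
  after r': (2 5)(3 4)
  after f': (1 4 5 3)
  after f': (2 3 4)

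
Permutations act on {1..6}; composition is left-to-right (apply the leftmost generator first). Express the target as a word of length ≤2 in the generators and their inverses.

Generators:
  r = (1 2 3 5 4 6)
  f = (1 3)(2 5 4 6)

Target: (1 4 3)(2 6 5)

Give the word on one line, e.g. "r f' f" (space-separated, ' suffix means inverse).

r' r'

  after r': (1 6 4 5 3 2)
  after r': (1 4 3)(2 6 5)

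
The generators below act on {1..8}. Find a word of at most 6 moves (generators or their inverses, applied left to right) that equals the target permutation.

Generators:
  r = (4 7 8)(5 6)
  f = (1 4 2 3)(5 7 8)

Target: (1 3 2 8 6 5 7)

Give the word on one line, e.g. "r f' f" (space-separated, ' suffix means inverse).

r r f' r'

  after r: (4 7 8)(5 6)
  after r: (4 8 7)
  after f': (1 3 2 4 7)(5 8)
  after r': (1 3 2 8 6 5 7)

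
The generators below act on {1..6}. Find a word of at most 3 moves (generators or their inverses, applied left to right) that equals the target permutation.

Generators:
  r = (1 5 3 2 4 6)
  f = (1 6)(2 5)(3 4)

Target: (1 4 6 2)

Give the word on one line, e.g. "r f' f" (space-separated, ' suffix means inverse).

  after r: (1 5 3 2 4 6)
  after r: (1 3 4)(2 6 5)
  after f': (1 4 6 2)

r r f'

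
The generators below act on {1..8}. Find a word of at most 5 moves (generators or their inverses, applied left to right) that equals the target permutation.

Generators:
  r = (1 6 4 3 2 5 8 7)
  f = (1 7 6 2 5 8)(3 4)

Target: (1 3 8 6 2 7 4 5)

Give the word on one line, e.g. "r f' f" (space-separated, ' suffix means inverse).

  after r: (1 6 4 3 2 5 8 7)
  after r: (1 4 2 8)(3 5 7 6)
  after r: (1 3 8 6 2 7 4 5)

r r r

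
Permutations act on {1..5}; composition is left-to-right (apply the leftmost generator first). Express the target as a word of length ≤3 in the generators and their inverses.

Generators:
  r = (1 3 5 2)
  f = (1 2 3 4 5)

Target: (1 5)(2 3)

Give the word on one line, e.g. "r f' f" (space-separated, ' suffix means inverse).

  after r': (1 2 5 3)
  after r': (1 5)(2 3)

r' r'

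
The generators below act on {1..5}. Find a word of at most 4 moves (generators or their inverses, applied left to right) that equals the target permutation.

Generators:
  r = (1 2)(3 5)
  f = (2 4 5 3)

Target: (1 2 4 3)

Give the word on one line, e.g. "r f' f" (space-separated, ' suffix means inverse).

f r'

  after f: (2 4 5 3)
  after r': (1 2 4 3)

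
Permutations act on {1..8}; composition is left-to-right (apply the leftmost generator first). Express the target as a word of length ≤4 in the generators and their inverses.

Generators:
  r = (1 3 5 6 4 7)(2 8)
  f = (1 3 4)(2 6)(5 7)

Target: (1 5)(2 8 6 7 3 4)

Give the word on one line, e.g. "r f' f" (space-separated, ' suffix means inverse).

r' f'

  after r': (1 7 4 6 5 3)(2 8)
  after f': (1 5)(2 8 6 7 3 4)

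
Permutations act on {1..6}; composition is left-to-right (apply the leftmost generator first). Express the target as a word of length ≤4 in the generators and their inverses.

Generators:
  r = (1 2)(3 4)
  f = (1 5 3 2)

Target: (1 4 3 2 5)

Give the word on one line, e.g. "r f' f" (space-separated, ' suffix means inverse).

  after r: (1 2)(3 4)
  after f': (1 3 4 5)
  after r: (1 4 5 2)
  after f: (1 4 3 2 5)

r f' r f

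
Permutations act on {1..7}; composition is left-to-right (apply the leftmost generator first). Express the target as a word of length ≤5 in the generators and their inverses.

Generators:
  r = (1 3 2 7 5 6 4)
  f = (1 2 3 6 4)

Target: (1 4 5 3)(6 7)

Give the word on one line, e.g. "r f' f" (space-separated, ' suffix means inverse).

r' r' f

  after r': (1 4 6 5 7 2 3)
  after r': (1 6 7 3 4 5 2)
  after f: (1 4 5 3)(6 7)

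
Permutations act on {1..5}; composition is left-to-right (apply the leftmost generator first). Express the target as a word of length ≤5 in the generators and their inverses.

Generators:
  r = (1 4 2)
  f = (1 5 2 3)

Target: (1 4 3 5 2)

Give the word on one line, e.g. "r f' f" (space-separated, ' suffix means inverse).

f r' f' r' r'

  after f: (1 5 2 3)
  after r': (1 5 4)(2 3)
  after f': (3 5 4)
  after r': (1 2 4 3 5)
  after r': (1 4 3 5 2)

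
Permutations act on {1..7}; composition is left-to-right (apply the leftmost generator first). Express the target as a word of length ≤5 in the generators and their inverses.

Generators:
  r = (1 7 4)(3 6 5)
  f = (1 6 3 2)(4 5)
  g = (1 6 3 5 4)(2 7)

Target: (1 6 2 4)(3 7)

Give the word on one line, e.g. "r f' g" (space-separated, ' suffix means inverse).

  after r: (1 7 4)(3 6 5)
  after r: (1 4 7)(3 5 6)
  after f: (1 5 3 4 7 6 2)
  after r': (1 6 2 4)(3 7)

r r f r'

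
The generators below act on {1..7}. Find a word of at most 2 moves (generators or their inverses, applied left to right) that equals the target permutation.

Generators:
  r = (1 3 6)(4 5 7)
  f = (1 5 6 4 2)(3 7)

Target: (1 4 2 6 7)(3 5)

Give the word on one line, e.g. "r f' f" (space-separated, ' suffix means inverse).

f r'

  after f: (1 5 6 4 2)(3 7)
  after r': (1 4 2 6 7)(3 5)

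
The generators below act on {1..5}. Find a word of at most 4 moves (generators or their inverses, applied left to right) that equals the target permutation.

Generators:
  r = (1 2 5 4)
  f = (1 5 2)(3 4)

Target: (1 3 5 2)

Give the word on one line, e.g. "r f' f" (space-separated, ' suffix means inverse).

  after r': (1 4 5 2)
  after f': (1 3 4)
  after r': (1 3 5 2)

r' f' r'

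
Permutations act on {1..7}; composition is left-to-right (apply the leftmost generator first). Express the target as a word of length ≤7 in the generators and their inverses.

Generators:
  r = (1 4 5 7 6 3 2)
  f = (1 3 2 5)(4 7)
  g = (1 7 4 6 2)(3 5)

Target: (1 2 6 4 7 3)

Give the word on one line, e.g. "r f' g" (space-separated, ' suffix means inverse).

  after r': (1 2 3 6 7 5 4)
  after r': (1 3 7 4 2 6 5)
  after r': (1 6 4 3 5 2 7)
  after f': (1 6 7 5 3 2 4)
  after g: (1 2 6 4 7 3)

r' r' r' f' g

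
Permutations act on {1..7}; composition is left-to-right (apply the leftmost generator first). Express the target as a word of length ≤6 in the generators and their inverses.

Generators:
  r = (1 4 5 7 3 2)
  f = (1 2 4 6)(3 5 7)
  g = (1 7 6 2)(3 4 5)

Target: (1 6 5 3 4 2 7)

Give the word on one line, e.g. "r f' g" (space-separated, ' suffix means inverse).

f' g r f'

  after f': (1 6 4 2)(3 7 5)
  after g: (1 2 7 3 6 5 4)
  after r: (2 3 6 7)
  after f': (1 6 5 3 4 2 7)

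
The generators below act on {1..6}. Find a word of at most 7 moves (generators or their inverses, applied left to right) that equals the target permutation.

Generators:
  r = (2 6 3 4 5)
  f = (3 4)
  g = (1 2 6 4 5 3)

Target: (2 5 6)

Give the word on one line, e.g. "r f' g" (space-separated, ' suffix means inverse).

r' f r f r'

  after r': (2 5 4 3 6)
  after f: (2 5 3 6)
  after r: (4 5)
  after f: (3 4 5)
  after r': (2 5 6)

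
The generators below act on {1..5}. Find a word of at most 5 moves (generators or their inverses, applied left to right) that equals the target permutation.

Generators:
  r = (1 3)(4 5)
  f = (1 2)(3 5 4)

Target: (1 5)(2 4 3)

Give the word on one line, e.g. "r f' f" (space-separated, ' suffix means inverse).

r' f r' f f

  after r': (1 3)(4 5)
  after f: (1 5 3 2)
  after r': (1 4 5)(2 3)
  after f: (1 3)(2 5)
  after f: (1 5)(2 4 3)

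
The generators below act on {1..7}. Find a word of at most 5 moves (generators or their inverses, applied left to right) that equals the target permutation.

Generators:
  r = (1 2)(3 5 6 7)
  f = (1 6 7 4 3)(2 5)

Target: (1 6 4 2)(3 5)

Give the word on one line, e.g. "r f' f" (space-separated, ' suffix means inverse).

r f' r' r' f'

  after r: (1 2)(3 5 6 7)
  after f': (1 5)(2 3)(4 7)
  after r': (1 3)(2 7 4 6 5)
  after r': (1 7 4 5)(2 6 3)
  after f': (1 6 4 2)(3 5)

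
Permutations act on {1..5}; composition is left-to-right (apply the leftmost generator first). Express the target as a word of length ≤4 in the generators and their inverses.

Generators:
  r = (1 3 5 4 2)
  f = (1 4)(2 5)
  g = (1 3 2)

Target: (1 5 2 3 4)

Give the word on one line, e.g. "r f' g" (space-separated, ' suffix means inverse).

f' g r'

  after f': (1 4)(2 5)
  after g: (1 4 3 2 5)
  after r': (1 5 2 3 4)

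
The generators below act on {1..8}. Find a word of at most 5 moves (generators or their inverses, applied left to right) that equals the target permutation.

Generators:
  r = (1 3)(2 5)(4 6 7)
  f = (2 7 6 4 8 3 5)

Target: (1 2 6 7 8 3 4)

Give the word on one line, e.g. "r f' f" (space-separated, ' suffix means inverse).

  after f: (2 7 6 4 8 3 5)
  after r': (1 3 2 6 7 4 8)
  after f: (1 5 2 4 3 7 8)
  after r: (1 2 6 7 8 3 4)

f r' f r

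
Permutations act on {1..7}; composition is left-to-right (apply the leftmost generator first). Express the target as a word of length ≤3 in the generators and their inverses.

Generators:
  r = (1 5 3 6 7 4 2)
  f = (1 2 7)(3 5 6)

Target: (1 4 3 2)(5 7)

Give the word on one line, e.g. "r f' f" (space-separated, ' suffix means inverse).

r' r' f

  after r': (1 2 4 7 6 3 5)
  after r': (1 4 6 5 2 7 3)
  after f: (1 4 3 2)(5 7)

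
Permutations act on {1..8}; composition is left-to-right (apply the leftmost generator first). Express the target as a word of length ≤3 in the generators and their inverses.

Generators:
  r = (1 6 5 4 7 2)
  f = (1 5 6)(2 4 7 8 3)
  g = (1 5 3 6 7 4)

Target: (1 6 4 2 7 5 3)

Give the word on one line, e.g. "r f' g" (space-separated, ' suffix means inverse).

  after g: (1 5 3 6 7 4)
  after r': (1 6 4 2 7 5 3)

g r'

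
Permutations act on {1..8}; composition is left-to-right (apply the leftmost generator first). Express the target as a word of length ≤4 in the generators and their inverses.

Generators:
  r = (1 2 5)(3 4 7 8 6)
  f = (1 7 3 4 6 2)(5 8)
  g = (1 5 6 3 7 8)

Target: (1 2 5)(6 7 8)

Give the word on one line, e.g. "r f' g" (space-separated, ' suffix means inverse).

  after f': (1 2 6 4 3 7)(5 8)
  after r': (2 8)(3 4 6)(5 7)
  after f': (1 2 5)(6 7 8)

f' r' f'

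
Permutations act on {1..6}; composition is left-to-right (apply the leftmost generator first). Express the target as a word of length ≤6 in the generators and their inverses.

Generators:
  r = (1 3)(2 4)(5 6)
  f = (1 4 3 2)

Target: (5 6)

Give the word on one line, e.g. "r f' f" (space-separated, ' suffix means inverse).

r' f' r' f' r'

  after r': (1 3)(2 4)(5 6)
  after f': (1 4 3 2)(5 6)
  after r': (1 2 3 4)
  after f': (1 3)(2 4)
  after r': (5 6)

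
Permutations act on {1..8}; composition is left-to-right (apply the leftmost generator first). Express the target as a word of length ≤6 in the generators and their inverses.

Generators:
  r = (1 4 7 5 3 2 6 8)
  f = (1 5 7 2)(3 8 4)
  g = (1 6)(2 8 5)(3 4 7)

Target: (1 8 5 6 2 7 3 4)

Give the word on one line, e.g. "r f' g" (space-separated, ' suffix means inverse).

f f r g g

  after f: (1 5 7 2)(3 8 4)
  after f: (1 7)(2 5)(3 4 8)
  after r: (1 5 6 8 2 3 7 4)
  after g: (1 2 4 6 5)
  after g: (1 8 5 6 2 7 3 4)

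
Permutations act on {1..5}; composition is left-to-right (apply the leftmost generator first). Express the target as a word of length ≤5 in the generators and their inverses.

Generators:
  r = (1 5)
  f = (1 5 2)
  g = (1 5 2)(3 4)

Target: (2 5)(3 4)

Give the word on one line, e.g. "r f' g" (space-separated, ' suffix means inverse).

  after f: (1 5 2)
  after r: (2 5)
  after g: (1 5)(3 4)
  after g: (1 2)
  after g: (2 5)(3 4)

f r g g g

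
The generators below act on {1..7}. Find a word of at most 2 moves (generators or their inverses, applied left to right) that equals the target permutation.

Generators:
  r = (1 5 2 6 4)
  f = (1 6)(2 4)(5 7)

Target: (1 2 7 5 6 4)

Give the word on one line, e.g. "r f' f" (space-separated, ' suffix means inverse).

r' f'

  after r': (1 4 6 2 5)
  after f': (1 2 7 5 6 4)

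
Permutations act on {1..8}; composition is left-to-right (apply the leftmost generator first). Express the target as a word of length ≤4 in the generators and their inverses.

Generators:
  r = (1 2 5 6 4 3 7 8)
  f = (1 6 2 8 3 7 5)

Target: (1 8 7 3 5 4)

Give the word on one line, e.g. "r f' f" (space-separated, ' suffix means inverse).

f' f' r' f'

  after f': (1 5 7 3 8 2 6)
  after f': (1 7 8 6 5 3 2)
  after r': (1 3)(2 8 5 4 6)
  after f': (1 8 7 3 5 4)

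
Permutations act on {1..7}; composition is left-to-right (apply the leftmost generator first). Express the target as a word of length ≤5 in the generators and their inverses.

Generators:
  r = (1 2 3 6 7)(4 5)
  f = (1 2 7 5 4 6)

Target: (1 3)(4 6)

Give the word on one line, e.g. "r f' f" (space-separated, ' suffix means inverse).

  after f: (1 2 7 5 4 6)
  after r': (2 6 7 4 3)
  after f: (1 2)(3 7 6 5 4)
  after r: (1 3)(4 6)

f r' f r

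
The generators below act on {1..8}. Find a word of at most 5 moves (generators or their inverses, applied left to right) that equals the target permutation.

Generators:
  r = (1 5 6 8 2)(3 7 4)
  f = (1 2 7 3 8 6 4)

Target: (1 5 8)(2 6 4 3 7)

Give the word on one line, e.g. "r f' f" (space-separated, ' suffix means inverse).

  after f: (1 2 7 3 8 6 4)
  after r': (1 8 5)(2 3 6 7 4)
  after f: (1 6 3 4 7)(2 8 5)
  after r': (1 5 8)(2 6 4 3 7)

f r' f r'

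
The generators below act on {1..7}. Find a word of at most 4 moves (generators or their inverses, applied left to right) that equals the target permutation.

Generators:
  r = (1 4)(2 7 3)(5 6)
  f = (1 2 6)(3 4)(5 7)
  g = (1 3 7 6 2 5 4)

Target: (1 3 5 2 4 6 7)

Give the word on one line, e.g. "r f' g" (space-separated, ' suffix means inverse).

r' f'

  after r': (1 4)(2 3 7)(5 6)
  after f': (1 3 5 2 4 6 7)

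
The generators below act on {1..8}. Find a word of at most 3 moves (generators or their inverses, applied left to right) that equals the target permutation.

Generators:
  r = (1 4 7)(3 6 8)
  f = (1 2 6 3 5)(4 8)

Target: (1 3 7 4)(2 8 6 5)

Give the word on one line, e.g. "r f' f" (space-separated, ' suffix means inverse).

  after f: (1 2 6 3 5)(4 8)
  after f: (1 6 5 2 3)
  after r': (1 3 7 4)(2 8 6 5)

f f r'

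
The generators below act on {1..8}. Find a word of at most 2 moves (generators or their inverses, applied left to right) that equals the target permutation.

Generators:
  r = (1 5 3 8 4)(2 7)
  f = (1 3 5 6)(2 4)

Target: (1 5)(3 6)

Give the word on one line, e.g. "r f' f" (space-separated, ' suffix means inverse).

  after f': (1 6 5 3)(2 4)
  after f': (1 5)(3 6)

f' f'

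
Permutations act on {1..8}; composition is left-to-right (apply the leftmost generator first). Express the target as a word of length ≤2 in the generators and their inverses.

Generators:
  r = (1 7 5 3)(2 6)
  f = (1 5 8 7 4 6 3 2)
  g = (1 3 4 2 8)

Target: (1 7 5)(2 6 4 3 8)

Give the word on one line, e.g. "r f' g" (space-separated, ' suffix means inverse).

  after r: (1 7 5 3)(2 6)
  after g': (1 7 5)(2 6 4 3 8)

r g'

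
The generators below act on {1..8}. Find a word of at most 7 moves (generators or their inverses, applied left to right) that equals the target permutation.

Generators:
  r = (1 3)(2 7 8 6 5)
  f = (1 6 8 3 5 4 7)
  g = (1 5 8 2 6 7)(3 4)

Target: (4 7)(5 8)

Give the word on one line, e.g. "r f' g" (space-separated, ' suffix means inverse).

  after f: (1 6 8 3 5 4 7)
  after g: (1 7 5 3 8 4)(2 6)
  after f: (2 8 7 4 6)
  after r': (1 3)(2 7 4 8)(5 6)
  after r': (4 7)(5 8)

f g f r' r'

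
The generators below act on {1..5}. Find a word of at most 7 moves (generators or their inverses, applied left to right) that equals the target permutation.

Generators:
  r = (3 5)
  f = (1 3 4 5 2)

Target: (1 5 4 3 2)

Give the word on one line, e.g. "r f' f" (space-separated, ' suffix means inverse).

f r' f' r' f

  after f: (1 3 4 5 2)
  after r': (1 5 2)(3 4)
  after f': (1 4)
  after r': (1 4)(3 5)
  after f: (1 5 4 3 2)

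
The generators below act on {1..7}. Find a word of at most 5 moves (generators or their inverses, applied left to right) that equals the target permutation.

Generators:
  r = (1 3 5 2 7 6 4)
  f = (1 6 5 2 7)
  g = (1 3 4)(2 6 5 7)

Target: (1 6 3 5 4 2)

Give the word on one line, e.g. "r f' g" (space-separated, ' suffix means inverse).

r' g' r' f

  after r': (1 4 6 7 2 5 3)
  after g': (1 3 4 2 6 5)
  after r': (2 7)(3 6)(4 5)
  after f: (1 6 3 5 4 2)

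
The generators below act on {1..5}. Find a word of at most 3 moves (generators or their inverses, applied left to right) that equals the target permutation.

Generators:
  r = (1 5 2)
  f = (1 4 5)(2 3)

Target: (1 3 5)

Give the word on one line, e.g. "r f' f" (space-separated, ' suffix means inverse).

f' r f'

  after f': (1 5 4)(2 3)
  after r: (1 2 3)(4 5)
  after f': (1 3 5)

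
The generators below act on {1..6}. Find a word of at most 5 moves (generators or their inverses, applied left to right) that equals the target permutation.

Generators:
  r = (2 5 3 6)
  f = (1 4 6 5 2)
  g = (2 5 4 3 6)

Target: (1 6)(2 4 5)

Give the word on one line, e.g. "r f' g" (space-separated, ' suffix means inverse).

  after f: (1 4 6 5 2)
  after g': (1 5 6 2)(3 4)
  after f: (1 2 4 3 6)
  after r': (1 6)(2 4 5)

f g' f r'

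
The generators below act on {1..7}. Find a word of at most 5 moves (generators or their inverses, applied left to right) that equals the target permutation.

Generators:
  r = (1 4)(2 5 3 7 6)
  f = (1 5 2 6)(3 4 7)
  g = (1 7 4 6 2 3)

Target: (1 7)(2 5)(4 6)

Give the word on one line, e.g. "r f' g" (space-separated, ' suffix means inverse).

  after g: (1 7 4 6 2 3)
  after g: (1 4 2)(3 7 6)
  after f: (1 7)(2 5)(4 6)

g g f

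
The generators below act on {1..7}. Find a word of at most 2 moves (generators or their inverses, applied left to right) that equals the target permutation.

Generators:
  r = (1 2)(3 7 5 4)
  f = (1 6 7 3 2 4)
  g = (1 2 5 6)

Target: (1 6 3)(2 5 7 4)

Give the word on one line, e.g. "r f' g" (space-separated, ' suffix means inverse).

  after f: (1 6 7 3 2 4)
  after r': (1 6 3)(2 5 7 4)

f r'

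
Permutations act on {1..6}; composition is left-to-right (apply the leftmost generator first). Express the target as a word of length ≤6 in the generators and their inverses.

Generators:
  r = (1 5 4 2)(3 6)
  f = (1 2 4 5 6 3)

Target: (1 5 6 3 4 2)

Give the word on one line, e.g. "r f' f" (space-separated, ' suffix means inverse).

f' r' r' f' f'

  after f': (1 3 6 5 4 2)
  after r': (1 6)
  after r': (1 3 6 2 4 5)
  after f': (1 6)(3 5)
  after f': (1 5 6 3 4 2)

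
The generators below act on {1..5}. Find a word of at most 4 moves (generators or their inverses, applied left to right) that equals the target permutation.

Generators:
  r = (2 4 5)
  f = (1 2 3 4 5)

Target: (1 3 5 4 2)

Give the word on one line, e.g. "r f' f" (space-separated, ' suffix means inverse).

r' r' f f

  after r': (2 5 4)
  after r': (2 4 5)
  after f: (1 2 5 3 4)
  after f: (1 3 5 4 2)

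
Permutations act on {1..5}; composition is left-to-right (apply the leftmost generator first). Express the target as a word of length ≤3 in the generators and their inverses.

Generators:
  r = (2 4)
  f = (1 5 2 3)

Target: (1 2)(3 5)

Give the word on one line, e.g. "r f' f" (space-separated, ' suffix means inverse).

f f

  after f: (1 5 2 3)
  after f: (1 2)(3 5)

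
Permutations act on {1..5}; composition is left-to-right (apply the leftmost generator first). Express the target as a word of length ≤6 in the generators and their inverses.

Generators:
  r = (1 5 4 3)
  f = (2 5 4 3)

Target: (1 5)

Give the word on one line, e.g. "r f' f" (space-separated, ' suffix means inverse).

r f r f f

  after r: (1 5 4 3)
  after f: (1 4 2 5 3)
  after r: (1 3 5)(2 4)
  after f: (1 2 3 4 5)
  after f: (1 5)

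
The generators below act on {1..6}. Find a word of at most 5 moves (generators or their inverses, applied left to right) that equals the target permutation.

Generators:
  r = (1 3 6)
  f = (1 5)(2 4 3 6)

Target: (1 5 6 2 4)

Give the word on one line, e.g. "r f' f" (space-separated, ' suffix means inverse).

  after f': (1 5)(2 6 3 4)
  after f': (2 3)(4 6)
  after f': (1 5)(2 4 3 6)
  after r': (1 5 6 2 4)

f' f' f' r'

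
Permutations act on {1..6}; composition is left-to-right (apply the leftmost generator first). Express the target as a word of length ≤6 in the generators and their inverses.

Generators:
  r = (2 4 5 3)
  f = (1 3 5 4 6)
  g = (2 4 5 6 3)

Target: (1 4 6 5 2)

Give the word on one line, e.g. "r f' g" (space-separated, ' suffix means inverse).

r r f' f'

  after r: (2 4 5 3)
  after r: (2 5)(3 4)
  after f': (1 6 4)(2 3 5)
  after f': (1 4 6 5 2)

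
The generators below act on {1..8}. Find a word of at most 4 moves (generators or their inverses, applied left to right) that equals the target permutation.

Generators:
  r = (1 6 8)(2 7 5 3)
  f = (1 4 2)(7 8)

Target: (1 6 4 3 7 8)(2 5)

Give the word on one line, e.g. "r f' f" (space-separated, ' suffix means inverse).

  after r': (1 8 6)(2 3 5 7)
  after f': (1 7 4)(2 3 5 8 6)
  after f': (1 8 6 4 2 3 5 7)
  after r': (1 6 4 3 7 8)(2 5)

r' f' f' r'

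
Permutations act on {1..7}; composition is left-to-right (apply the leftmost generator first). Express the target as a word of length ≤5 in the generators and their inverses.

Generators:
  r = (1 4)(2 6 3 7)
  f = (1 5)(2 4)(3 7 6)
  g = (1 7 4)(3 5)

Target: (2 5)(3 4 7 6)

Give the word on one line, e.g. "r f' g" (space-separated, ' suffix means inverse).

f r f'

  after f: (1 5)(2 4)(3 7 6)
  after r: (1 5 4 6 7 3 2)
  after f': (2 5)(3 4 7 6)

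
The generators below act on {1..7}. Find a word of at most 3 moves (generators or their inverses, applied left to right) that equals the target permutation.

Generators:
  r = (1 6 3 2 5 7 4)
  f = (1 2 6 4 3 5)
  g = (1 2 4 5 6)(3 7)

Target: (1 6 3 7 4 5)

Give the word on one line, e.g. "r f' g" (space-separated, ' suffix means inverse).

  after r': (1 4 7 5 2 3 6)
  after f: (1 3 4 7)(2 5 6)
  after r': (1 6 3 7 4 5)

r' f r'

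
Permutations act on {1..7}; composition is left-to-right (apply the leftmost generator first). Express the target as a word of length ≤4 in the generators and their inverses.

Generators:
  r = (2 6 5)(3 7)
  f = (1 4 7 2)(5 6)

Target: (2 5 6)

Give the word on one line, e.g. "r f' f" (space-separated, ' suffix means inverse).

r r

  after r: (2 6 5)(3 7)
  after r: (2 5 6)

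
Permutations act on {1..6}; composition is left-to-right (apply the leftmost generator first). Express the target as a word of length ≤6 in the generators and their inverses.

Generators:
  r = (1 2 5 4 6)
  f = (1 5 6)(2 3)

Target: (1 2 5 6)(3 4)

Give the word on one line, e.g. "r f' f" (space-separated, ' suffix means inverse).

f' r' r' f' r

  after f': (1 6 5)(2 3)
  after r': (1 4 5 6 2 3)
  after r': (1 5 4 2 3 6)
  after f': (3 5 4)
  after r: (1 2 5 6)(3 4)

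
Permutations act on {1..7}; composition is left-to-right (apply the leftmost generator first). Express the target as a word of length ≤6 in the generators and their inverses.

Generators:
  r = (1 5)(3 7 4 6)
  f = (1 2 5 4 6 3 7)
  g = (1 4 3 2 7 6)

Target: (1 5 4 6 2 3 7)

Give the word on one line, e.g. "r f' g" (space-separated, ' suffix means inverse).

  after g: (1 4 3 2 7 6)
  after f': (1 5 2 3)(4 6 7)
  after g': (1 5 3 6 2 4 7)
  after r: (2 6)(5 7)
  after r: (1 5 4 6 2 3 7)

g f' g' r r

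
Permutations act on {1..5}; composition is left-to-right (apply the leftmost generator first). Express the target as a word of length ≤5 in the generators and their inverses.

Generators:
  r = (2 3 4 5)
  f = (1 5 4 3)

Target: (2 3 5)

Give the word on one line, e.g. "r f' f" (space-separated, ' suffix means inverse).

f r r f

  after f: (1 5 4 3)
  after r: (1 2 3)
  after r: (1 3)(2 4 5)
  after f: (2 3 5)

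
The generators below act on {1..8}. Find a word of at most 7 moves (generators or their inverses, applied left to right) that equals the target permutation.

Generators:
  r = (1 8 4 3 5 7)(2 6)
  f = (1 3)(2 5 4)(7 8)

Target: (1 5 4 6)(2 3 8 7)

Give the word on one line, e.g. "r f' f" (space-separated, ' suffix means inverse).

  after r': (1 7 5 3 4 8)(2 6)
  after f': (1 8 3 5)(2 6 4 7)
  after r': (4 5 7 6 8)
  after f': (1 3)(2 4)(5 8)(6 7)
  after r: (1 5 4 6)(2 3 8 7)

r' f' r' f' r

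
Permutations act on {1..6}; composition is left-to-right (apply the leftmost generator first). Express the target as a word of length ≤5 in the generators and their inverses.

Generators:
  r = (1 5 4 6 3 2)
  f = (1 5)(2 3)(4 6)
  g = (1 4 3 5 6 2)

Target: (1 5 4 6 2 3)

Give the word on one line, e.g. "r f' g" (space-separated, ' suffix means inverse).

g r g'

  after g: (1 4 3 5 6 2)
  after r: (1 6)(2 5 3 4)
  after g': (1 5 4 6 2 3)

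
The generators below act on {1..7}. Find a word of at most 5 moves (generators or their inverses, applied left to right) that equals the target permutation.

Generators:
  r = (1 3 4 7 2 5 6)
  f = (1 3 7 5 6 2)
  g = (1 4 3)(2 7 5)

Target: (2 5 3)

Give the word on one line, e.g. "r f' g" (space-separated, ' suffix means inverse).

  after f: (1 3 7 5 6 2)
  after r': (2 6 7)(3 4)
  after g': (1 3)(2 6)(5 7)
  after f': (2 5 3)

f r' g' f'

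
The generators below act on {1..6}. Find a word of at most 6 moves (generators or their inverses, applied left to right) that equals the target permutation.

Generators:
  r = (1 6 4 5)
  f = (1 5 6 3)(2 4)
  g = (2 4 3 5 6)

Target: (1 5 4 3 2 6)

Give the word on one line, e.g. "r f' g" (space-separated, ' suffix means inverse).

  after g': (2 6 5 3 4)
  after g': (2 5 4 6 3)
  after r': (1 5 6 3 2 4)
  after f: (1 6)(3 4 5)
  after g': (1 5 4 3 2 6)

g' g' r' f g'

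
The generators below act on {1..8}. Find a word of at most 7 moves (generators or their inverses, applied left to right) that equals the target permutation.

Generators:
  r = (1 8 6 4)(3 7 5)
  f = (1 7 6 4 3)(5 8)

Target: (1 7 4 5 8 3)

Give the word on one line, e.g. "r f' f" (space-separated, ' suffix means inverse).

  after r': (1 4 6 8)(3 5 7)
  after f': (1 6 5)(3 8)(4 7)
  after r: (1 4 5 8 7)(3 6)
  after f': (1 6 4 8)(3 7)
  after f': (1 7 4 5 8 3)

r' f' r f' f'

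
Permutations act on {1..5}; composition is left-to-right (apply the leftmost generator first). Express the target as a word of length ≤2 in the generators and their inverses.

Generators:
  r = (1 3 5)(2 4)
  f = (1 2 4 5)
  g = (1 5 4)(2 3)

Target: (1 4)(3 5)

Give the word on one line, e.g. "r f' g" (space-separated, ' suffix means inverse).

r' f'

  after r': (1 5 3)(2 4)
  after f': (1 4)(3 5)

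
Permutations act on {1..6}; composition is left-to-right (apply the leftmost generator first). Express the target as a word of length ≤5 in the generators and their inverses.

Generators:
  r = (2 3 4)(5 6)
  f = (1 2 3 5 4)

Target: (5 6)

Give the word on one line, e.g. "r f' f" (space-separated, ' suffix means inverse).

  after r: (2 3 4)(5 6)
  after r: (2 4 3)
  after r: (5 6)

r r r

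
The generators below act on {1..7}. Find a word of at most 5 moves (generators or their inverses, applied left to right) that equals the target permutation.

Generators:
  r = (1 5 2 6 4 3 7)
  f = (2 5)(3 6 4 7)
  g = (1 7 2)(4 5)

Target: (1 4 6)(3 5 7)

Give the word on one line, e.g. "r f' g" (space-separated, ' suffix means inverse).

  after g: (1 7 2)(4 5)
  after r': (1 3 4)(2 7 5 6)
  after g: (1 3 5 6)(4 7)
  after f': (1 7 6)(2 5 3)
  after f': (1 4 6)(3 5 7)

g r' g f' f'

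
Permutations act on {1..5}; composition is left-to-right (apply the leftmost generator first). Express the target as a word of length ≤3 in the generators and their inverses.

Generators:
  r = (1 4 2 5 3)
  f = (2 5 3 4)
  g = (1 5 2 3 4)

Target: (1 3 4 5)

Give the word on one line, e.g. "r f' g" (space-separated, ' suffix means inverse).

  after f': (2 4 3 5)
  after g': (1 4 2 3)
  after g': (1 3 4 5)

f' g' g'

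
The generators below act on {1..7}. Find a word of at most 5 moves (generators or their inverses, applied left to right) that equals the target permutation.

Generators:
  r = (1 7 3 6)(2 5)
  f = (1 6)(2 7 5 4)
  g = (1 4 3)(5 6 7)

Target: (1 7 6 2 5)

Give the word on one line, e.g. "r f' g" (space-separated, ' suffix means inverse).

r f r r f'

  after r: (1 7 3 6)(2 5)
  after f: (1 5 7 3)(2 4)
  after r: (1 2 4 5 3 7 6)
  after r: (1 5 6 7)(2 4)
  after f': (1 7 6 2 5)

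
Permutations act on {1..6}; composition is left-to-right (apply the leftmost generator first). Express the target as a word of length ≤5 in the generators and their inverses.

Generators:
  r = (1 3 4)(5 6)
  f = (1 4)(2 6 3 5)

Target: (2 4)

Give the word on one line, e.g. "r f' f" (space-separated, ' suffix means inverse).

r' f f r' r'

  after r': (1 4 3)(5 6)
  after f: (2 6)(3 4 5)
  after f: (1 4 2 3)
  after r': (1 3 4 2)(5 6)
  after r': (2 4)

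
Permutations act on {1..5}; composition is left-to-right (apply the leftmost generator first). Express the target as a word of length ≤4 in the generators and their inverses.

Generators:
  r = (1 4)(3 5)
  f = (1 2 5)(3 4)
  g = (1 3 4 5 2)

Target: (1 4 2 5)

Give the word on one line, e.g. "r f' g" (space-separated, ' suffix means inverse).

  after g: (1 3 4 5 2)
  after f': (1 4 2 5)

g f'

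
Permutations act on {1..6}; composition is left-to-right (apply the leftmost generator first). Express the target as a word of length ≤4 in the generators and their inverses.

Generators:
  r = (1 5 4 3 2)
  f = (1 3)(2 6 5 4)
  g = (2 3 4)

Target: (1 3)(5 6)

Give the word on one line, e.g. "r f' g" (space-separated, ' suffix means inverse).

  after r: (1 5 4 3 2)
  after f': (1 6 2 3 4)
  after f': (1 2)(3 5 6 4)
  after r': (1 3)(5 6)

r f' f' r'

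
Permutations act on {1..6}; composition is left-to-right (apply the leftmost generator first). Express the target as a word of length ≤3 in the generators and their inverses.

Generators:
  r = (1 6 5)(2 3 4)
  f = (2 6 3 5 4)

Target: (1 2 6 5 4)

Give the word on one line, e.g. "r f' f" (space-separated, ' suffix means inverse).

r' f' r'

  after r': (1 5 6)(2 4 3)
  after f': (1 3 4 6)(2 5)
  after r': (1 2 6 5 4)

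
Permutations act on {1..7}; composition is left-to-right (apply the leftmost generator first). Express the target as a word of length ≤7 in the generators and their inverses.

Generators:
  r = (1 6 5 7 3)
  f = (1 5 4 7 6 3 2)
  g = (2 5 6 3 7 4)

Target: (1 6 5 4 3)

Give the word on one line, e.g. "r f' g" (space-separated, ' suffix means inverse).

r g f g r'

  after r: (1 6 5 7 3)
  after g: (1 3)(2 5 4)
  after f: (1 2 4)(3 5 7 6)
  after g: (1 5 4)(3 6 7)
  after r': (1 6 5 4 3)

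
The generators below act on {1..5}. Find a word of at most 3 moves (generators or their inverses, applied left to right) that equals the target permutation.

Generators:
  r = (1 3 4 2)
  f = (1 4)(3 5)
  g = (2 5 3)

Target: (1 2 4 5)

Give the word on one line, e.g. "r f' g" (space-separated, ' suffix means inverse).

  after f': (1 4)(3 5)
  after r': (1 3 5)(2 4)
  after g: (1 2 4 5)

f' r' g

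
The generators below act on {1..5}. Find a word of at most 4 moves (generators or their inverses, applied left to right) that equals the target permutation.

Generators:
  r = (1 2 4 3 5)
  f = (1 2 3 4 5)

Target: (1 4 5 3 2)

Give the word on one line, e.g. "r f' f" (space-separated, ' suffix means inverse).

f' r' f

  after f': (1 5 4 3 2)
  after r': (1 3)(2 5)
  after f: (1 4 5 3 2)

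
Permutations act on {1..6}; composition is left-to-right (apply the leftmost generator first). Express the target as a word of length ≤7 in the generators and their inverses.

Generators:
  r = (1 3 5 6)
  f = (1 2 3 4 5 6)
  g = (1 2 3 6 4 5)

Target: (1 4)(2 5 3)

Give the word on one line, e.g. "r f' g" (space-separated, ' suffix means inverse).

  after f: (1 2 3 4 5 6)
  after r: (1 2 5)(3 4 6)
  after g': (2 4 3 6)
  after g': (1 5 4 2 6)
  after f': (1 4)(2 5 3)

f r g' g' f'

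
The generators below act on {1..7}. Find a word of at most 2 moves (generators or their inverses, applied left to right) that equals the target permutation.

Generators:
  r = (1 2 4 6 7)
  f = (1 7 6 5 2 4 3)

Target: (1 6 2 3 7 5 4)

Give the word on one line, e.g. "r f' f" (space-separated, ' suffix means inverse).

f f

  after f: (1 7 6 5 2 4 3)
  after f: (1 6 2 3 7 5 4)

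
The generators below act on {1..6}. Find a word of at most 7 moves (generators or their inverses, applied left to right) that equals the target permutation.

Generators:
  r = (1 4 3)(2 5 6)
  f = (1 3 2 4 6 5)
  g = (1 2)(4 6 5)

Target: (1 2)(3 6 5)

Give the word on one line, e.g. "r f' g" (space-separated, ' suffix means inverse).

f' r' g r' f

  after f': (1 5 6 4 2 3)
  after r': (1 2 4 6)
  after g: (2 6)(4 5)
  after r': (1 3 4 2 5)
  after f: (1 2)(3 6 5)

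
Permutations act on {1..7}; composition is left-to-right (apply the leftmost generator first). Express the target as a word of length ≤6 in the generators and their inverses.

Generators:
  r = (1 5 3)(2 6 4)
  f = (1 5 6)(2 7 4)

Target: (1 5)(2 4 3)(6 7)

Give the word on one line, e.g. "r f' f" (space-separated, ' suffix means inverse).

r r f r'

  after r: (1 5 3)(2 6 4)
  after r: (1 3 5)(2 4 6)
  after f: (1 3 6 7 4)
  after r': (1 5)(2 4 3)(6 7)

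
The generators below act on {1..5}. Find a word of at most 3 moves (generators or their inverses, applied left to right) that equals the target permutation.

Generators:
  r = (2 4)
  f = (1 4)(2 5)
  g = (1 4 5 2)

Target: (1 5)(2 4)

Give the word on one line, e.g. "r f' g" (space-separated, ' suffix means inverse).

  after g: (1 4 5 2)
  after r: (1 2)(4 5)
  after f': (1 5)(2 4)

g r f'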